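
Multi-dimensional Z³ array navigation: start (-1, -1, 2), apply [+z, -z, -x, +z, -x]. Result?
(-3, -1, 3)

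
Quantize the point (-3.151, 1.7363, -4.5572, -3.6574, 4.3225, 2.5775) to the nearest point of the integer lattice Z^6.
(-3, 2, -5, -4, 4, 3)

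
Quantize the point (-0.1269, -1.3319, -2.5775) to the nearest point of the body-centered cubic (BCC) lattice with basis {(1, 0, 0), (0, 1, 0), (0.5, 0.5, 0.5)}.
(-0.5, -1.5, -2.5)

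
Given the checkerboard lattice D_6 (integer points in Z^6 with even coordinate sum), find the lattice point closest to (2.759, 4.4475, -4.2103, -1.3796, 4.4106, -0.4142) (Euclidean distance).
(3, 4, -4, -1, 4, 0)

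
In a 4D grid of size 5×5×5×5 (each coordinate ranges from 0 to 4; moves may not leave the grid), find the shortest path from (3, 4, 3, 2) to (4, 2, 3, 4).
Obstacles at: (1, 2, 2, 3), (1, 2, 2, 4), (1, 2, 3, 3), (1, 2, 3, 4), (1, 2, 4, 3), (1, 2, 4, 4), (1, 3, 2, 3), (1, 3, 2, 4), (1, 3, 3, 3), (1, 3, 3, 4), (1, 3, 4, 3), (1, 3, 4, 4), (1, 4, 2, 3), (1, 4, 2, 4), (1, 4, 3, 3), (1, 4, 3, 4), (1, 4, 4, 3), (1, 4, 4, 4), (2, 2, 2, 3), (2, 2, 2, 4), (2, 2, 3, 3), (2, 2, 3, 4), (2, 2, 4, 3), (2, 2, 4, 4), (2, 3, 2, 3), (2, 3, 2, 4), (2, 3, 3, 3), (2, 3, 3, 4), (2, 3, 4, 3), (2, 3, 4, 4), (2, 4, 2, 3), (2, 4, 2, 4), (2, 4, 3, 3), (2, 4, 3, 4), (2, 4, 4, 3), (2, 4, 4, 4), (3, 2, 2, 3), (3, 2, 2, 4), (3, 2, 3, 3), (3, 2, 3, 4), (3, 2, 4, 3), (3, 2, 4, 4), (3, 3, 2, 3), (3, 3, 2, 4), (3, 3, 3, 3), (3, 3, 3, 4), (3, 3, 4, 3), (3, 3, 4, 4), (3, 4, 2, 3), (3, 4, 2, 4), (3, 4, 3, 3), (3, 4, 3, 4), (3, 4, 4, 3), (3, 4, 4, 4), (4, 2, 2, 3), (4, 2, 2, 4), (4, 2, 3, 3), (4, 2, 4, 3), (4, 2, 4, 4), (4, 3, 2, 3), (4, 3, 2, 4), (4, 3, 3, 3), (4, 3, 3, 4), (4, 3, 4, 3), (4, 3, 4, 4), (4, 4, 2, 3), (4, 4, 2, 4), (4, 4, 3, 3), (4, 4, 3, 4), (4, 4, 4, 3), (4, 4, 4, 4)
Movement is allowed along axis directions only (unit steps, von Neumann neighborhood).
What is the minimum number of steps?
7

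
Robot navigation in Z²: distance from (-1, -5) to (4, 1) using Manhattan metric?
11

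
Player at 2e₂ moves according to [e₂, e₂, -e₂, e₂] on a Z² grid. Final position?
(0, 4)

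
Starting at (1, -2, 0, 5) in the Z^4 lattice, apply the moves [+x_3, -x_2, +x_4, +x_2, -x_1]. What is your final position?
(0, -2, 1, 6)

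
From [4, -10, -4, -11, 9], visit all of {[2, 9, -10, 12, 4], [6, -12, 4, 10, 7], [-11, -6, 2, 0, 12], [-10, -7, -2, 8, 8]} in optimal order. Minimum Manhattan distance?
131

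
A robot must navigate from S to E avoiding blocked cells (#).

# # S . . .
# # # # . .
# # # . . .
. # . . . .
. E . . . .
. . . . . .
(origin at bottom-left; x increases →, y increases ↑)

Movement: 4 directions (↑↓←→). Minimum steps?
9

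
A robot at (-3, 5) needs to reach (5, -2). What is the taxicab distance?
15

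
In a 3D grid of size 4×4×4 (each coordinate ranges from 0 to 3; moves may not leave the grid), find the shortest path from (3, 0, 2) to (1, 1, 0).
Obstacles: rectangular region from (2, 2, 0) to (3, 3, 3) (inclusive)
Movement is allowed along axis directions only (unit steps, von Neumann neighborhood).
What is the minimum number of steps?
5
(one shortest path: (3, 0, 2) → (2, 0, 2) → (1, 0, 2) → (1, 1, 2) → (1, 1, 1) → (1, 1, 0))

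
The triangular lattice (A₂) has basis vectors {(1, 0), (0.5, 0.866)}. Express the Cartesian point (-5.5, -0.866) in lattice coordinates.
-5b₁ - b₂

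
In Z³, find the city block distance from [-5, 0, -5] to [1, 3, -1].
13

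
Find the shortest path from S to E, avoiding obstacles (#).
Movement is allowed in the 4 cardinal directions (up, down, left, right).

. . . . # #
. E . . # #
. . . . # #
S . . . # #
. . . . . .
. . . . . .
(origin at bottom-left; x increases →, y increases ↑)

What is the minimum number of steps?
3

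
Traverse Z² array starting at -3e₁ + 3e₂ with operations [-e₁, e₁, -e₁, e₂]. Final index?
(-4, 4)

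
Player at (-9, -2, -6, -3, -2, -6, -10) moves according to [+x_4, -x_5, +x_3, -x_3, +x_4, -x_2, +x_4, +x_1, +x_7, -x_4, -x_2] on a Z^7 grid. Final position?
(-8, -4, -6, -1, -3, -6, -9)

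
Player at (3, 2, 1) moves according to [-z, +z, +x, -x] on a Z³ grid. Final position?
(3, 2, 1)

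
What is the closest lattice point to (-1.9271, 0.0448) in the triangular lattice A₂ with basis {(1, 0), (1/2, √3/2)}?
(-2, 0)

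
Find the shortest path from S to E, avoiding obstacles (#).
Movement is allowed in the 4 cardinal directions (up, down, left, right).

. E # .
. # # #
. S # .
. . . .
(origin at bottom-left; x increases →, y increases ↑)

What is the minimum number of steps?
4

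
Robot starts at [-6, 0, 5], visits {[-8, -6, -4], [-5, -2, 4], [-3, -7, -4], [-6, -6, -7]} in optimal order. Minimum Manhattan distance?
30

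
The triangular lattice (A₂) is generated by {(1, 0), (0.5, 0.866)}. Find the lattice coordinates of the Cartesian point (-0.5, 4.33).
-3b₁ + 5b₂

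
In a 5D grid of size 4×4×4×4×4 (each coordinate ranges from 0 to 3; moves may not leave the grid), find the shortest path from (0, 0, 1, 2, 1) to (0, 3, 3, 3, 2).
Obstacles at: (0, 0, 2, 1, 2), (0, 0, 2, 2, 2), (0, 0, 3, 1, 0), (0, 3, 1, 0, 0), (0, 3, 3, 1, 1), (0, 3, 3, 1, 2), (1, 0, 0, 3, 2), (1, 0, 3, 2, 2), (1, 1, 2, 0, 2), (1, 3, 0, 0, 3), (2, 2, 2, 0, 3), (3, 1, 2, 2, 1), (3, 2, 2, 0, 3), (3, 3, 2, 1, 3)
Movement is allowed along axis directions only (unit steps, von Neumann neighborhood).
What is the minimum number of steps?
7
(one shortest path: (0, 0, 1, 2, 1) → (0, 1, 1, 2, 1) → (0, 2, 1, 2, 1) → (0, 3, 1, 2, 1) → (0, 3, 2, 2, 1) → (0, 3, 3, 2, 1) → (0, 3, 3, 3, 1) → (0, 3, 3, 3, 2))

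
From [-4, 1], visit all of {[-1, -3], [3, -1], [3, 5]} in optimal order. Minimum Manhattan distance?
19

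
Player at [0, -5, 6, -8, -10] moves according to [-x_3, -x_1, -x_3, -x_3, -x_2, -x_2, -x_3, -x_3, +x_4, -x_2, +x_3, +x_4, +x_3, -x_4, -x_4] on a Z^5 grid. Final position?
(-1, -8, 3, -8, -10)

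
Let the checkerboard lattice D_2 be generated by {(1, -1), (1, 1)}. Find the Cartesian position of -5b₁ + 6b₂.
(1, 11)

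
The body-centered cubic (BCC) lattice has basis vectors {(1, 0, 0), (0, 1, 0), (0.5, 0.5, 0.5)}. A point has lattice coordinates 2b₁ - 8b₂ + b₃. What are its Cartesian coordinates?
(2.5, -7.5, 0.5)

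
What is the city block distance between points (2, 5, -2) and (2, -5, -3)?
11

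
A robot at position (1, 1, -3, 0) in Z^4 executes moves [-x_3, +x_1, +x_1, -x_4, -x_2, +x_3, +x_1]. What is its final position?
(4, 0, -3, -1)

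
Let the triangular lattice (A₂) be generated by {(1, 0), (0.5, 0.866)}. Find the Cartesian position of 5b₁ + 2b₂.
(6, 1.732)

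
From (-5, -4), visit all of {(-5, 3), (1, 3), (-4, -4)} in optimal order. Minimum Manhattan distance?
15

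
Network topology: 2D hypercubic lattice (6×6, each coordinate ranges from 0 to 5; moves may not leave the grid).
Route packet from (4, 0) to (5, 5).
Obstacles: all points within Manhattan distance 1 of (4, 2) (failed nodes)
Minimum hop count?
10
(one shortest path: (4, 0) → (3, 0) → (2, 0) → (2, 1) → (2, 2) → (2, 3) → (3, 3) → (3, 4) → (4, 4) → (5, 4) → (5, 5))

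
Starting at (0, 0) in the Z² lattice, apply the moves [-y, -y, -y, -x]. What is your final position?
(-1, -3)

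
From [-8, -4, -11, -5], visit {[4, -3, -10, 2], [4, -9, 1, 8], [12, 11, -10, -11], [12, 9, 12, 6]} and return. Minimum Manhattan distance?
166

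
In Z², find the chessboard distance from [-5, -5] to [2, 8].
13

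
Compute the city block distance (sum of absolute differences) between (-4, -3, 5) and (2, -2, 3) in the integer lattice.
9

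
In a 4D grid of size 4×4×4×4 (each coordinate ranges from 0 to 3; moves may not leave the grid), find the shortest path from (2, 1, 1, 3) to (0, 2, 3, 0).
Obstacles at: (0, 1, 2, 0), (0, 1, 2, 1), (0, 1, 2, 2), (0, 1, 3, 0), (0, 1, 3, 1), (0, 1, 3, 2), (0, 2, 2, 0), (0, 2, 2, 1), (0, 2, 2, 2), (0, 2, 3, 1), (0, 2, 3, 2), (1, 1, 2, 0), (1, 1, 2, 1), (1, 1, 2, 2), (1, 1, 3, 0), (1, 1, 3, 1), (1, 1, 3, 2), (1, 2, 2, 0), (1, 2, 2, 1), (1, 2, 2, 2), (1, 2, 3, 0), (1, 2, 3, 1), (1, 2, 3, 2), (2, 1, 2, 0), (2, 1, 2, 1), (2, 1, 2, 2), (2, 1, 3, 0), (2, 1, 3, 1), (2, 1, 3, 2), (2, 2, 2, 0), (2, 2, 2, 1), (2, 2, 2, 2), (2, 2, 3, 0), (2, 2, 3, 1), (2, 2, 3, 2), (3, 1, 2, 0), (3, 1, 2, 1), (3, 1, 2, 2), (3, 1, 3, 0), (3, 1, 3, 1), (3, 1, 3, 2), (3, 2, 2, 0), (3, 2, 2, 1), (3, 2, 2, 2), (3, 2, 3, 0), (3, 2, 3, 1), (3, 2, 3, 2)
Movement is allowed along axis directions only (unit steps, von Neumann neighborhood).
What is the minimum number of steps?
10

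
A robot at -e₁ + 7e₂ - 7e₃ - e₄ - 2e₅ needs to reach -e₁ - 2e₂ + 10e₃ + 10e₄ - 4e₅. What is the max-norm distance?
17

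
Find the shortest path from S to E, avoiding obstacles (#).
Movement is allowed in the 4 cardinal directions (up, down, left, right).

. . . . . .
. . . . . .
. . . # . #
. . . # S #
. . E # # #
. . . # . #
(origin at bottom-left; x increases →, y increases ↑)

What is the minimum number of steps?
7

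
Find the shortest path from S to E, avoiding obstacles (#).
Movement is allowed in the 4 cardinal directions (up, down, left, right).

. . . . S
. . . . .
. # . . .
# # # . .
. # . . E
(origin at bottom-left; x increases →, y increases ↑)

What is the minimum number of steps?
4
(one shortest path: (4, 4) → (4, 3) → (4, 2) → (4, 1) → (4, 0))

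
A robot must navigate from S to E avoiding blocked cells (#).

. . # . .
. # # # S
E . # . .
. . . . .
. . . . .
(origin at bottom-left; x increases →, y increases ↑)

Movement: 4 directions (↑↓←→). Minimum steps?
7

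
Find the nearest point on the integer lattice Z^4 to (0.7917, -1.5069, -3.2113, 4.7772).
(1, -2, -3, 5)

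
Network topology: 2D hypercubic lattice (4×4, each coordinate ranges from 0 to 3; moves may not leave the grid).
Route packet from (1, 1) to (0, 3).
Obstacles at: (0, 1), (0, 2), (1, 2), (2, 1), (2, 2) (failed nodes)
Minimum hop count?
9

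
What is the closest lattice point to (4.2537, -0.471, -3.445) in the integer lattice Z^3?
(4, 0, -3)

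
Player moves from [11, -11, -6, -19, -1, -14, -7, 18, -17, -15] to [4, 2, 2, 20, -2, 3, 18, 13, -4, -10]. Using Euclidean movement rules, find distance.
54.1941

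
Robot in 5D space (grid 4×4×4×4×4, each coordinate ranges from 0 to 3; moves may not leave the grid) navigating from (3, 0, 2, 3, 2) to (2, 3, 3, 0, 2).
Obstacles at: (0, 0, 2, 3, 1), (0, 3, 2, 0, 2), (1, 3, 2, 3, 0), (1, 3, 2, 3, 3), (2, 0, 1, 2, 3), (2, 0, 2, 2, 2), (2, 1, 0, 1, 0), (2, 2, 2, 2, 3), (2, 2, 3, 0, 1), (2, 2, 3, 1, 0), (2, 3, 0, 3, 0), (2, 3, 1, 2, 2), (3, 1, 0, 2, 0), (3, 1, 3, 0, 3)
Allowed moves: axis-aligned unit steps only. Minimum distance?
8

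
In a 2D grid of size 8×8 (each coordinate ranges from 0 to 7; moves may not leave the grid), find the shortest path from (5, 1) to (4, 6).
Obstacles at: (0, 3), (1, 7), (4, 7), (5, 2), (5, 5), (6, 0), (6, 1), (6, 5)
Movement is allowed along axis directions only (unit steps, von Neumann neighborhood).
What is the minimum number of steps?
6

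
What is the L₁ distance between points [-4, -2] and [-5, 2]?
5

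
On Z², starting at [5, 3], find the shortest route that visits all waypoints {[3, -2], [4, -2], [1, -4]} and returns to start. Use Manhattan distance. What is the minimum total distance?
22
(one optimal route: (5, 3) → (3, -2) → (1, -4) → (4, -2) → (5, 3))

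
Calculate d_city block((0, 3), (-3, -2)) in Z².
8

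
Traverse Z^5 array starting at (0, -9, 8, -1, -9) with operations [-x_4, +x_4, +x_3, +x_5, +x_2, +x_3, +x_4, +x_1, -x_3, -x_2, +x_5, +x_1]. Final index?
(2, -9, 9, 0, -7)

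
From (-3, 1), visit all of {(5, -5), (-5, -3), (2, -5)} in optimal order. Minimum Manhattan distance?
18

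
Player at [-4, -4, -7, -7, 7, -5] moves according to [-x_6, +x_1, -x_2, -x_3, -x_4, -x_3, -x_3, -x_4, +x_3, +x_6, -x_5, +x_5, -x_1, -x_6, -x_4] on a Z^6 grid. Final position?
(-4, -5, -9, -10, 7, -6)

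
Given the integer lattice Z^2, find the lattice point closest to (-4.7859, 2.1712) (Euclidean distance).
(-5, 2)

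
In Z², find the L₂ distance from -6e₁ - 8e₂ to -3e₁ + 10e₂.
18.2483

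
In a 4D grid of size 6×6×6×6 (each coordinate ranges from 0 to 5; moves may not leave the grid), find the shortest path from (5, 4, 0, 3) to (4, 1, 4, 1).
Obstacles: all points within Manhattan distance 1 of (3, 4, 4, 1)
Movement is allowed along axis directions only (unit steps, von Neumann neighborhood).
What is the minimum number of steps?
10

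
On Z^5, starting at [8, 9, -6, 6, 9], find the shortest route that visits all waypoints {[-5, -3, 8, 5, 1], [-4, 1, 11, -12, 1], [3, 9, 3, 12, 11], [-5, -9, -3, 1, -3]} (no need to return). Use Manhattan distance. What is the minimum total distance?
129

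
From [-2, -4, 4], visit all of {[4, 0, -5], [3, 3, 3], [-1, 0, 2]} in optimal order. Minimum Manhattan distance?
27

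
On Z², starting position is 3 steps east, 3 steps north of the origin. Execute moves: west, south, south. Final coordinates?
(2, 1)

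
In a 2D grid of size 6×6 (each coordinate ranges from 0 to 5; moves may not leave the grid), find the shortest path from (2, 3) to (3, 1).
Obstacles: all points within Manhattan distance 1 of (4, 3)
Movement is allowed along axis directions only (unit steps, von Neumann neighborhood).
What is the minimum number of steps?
3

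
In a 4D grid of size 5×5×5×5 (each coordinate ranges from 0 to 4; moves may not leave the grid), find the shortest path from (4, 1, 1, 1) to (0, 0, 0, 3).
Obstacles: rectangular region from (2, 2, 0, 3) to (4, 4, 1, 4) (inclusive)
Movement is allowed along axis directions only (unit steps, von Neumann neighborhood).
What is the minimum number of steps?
8
(one shortest path: (4, 1, 1, 1) → (3, 1, 1, 1) → (2, 1, 1, 1) → (1, 1, 1, 1) → (0, 1, 1, 1) → (0, 0, 1, 1) → (0, 0, 0, 1) → (0, 0, 0, 2) → (0, 0, 0, 3))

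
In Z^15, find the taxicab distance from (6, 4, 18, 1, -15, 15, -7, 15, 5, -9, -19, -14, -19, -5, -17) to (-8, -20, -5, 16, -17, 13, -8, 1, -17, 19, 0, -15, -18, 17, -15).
190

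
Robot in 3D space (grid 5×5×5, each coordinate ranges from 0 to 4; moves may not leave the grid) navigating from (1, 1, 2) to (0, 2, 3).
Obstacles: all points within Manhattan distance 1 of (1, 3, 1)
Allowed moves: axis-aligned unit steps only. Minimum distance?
3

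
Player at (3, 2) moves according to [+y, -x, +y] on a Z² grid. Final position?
(2, 4)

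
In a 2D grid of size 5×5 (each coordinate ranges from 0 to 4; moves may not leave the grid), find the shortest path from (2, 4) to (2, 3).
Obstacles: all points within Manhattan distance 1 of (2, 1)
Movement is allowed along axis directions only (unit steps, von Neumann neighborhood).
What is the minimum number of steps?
1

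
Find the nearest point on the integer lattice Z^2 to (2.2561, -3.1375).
(2, -3)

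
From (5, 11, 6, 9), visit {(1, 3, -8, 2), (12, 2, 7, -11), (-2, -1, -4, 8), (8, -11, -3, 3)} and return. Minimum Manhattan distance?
152
(one optimal route: (5, 11, 6, 9) → (12, 2, 7, -11) → (8, -11, -3, 3) → (1, 3, -8, 2) → (-2, -1, -4, 8) → (5, 11, 6, 9))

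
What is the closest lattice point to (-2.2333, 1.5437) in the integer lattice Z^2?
(-2, 2)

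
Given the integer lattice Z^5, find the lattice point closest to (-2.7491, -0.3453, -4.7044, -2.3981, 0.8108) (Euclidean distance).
(-3, 0, -5, -2, 1)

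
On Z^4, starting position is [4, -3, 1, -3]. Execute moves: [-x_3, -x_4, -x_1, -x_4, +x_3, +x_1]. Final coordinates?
(4, -3, 1, -5)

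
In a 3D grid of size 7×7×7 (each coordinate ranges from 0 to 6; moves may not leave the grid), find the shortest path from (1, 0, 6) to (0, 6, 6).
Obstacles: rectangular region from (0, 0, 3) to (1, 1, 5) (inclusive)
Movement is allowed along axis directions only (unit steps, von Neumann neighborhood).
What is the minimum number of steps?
7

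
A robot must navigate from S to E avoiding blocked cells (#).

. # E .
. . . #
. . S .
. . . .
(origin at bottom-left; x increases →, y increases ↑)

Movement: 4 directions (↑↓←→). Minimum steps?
2
(one shortest path: (2, 1) → (2, 2) → (2, 3))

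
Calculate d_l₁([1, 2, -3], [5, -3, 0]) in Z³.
12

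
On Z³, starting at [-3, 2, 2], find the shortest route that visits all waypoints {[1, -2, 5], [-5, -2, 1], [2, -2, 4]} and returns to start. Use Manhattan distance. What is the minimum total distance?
30
(one optimal route: (-3, 2, 2) → (1, -2, 5) → (2, -2, 4) → (-5, -2, 1) → (-3, 2, 2))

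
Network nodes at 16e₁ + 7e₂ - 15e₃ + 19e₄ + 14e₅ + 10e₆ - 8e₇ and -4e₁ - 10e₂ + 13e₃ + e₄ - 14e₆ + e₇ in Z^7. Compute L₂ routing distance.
51.4782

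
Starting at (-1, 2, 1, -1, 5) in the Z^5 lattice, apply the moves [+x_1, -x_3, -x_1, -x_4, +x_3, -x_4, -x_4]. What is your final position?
(-1, 2, 1, -4, 5)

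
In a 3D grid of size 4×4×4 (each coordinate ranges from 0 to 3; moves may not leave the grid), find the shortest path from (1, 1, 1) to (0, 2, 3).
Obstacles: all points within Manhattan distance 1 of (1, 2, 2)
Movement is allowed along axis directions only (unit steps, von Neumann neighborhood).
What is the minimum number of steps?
4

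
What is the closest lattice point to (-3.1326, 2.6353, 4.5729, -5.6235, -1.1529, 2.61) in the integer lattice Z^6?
(-3, 3, 5, -6, -1, 3)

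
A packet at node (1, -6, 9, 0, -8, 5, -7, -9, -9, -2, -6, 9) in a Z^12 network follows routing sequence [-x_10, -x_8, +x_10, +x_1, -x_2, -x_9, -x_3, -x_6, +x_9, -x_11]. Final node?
(2, -7, 8, 0, -8, 4, -7, -10, -9, -2, -7, 9)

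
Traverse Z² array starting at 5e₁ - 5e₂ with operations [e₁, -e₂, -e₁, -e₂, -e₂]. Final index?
(5, -8)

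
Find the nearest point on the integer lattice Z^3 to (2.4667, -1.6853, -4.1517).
(2, -2, -4)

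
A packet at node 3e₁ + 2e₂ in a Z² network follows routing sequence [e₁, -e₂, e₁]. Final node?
(5, 1)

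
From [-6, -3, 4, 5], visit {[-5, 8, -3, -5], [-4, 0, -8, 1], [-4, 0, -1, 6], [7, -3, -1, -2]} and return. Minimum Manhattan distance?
96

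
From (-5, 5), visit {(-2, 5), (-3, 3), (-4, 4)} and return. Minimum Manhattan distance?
10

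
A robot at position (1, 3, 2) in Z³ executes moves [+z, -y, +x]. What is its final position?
(2, 2, 3)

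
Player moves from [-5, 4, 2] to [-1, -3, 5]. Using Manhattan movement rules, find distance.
14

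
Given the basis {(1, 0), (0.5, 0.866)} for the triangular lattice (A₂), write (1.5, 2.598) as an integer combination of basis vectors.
3b₂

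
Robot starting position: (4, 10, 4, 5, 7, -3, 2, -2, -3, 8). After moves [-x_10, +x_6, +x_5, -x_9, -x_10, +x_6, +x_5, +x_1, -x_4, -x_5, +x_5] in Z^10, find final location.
(5, 10, 4, 4, 9, -1, 2, -2, -4, 6)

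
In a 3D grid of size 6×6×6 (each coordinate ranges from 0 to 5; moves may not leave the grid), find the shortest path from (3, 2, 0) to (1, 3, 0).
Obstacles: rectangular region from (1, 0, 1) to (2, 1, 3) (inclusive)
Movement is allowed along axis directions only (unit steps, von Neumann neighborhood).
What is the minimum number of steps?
3
(one shortest path: (3, 2, 0) → (2, 2, 0) → (1, 2, 0) → (1, 3, 0))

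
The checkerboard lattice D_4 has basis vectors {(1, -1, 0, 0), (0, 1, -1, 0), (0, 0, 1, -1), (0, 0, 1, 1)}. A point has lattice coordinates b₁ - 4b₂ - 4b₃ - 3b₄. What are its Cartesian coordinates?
(1, -5, -3, 1)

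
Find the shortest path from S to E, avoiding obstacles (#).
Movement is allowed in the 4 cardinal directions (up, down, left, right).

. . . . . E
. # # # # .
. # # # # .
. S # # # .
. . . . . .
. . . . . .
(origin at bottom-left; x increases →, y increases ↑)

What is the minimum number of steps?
9
(one shortest path: (1, 2) → (0, 2) → (0, 3) → (0, 4) → (0, 5) → (1, 5) → (2, 5) → (3, 5) → (4, 5) → (5, 5))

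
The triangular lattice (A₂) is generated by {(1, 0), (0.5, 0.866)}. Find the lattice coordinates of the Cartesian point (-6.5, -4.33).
-4b₁ - 5b₂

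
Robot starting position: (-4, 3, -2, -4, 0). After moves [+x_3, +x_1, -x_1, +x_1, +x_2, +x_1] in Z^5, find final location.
(-2, 4, -1, -4, 0)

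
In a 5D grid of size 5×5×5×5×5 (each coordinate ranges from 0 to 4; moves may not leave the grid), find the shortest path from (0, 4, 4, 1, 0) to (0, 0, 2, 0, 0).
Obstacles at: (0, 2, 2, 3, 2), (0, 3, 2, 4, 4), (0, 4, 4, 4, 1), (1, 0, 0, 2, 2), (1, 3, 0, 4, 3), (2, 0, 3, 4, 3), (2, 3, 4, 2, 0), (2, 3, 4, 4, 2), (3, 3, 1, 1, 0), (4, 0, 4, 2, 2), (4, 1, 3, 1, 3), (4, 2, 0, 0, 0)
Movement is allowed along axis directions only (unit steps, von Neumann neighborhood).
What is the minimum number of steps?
7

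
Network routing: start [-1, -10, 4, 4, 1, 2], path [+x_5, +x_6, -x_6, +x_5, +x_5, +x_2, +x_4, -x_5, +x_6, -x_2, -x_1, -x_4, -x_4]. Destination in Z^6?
(-2, -10, 4, 3, 3, 3)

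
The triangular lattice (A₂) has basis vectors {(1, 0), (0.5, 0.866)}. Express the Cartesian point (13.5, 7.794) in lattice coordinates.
9b₁ + 9b₂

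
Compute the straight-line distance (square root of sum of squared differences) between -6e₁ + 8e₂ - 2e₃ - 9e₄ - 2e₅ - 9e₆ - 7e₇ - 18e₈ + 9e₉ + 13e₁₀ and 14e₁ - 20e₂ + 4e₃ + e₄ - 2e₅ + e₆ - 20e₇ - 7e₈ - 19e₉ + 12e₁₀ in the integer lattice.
49.95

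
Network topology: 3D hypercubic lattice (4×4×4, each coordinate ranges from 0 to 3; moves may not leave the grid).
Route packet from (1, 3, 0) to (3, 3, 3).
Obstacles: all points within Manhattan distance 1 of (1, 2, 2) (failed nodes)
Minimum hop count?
5
(one shortest path: (1, 3, 0) → (2, 3, 0) → (3, 3, 0) → (3, 3, 1) → (3, 3, 2) → (3, 3, 3))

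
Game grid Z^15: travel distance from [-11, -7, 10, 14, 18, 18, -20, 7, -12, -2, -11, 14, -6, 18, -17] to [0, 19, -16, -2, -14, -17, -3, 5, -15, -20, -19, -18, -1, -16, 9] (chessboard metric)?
35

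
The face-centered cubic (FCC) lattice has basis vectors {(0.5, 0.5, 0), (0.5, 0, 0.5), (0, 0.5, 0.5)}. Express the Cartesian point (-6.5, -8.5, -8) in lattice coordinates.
-7b₁ - 6b₂ - 10b₃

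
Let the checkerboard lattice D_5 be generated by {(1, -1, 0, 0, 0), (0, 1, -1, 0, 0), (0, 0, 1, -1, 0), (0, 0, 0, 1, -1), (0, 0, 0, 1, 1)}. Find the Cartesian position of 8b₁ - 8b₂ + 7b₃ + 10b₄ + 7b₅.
(8, -16, 15, 10, -3)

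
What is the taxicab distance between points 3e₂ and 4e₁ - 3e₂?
10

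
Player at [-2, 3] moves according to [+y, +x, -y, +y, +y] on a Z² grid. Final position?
(-1, 5)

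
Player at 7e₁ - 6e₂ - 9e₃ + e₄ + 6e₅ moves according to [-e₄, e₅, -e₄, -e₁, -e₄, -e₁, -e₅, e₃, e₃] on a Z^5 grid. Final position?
(5, -6, -7, -2, 6)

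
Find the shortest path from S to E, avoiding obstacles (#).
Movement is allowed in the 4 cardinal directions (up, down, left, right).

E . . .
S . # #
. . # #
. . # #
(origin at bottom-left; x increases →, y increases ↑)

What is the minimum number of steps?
1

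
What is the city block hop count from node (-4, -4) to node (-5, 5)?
10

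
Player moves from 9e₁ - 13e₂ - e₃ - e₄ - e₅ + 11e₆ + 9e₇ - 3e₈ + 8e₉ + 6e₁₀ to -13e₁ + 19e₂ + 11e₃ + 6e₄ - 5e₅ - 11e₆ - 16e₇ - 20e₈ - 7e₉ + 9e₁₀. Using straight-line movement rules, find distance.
57.8705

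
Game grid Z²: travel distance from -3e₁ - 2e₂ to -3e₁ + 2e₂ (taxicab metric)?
4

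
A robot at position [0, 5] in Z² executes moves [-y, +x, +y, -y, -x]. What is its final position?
(0, 4)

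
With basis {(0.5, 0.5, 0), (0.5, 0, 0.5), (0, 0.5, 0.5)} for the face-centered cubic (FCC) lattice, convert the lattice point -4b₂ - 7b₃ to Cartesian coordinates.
(-2, -3.5, -5.5)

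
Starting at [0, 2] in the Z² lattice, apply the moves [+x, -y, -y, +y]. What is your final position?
(1, 1)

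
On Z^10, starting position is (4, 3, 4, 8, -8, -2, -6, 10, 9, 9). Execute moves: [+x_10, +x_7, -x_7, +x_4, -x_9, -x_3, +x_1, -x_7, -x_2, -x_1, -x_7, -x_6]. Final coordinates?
(4, 2, 3, 9, -8, -3, -8, 10, 8, 10)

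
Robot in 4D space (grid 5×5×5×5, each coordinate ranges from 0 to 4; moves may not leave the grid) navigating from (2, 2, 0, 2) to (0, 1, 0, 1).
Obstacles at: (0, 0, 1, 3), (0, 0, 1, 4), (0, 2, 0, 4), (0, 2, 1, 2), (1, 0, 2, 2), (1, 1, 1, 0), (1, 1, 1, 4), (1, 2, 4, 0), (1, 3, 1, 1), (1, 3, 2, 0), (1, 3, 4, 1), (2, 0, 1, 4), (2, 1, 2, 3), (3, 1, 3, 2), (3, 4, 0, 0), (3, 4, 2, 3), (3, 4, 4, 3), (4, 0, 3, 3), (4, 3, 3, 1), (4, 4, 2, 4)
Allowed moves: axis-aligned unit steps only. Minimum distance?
4
(one shortest path: (2, 2, 0, 2) → (1, 2, 0, 2) → (0, 2, 0, 2) → (0, 1, 0, 2) → (0, 1, 0, 1))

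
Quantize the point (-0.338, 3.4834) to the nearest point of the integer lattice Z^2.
(0, 3)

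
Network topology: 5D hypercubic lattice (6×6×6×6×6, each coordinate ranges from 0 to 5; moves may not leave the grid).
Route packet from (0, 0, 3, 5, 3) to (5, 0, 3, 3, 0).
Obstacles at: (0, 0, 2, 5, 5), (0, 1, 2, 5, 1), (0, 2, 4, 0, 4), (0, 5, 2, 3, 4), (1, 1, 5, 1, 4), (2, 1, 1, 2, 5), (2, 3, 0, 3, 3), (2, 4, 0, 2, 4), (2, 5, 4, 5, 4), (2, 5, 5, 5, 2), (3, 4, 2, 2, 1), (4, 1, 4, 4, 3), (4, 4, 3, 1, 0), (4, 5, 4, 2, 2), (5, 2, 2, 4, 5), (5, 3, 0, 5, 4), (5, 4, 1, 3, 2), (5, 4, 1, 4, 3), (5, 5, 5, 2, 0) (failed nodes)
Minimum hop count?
10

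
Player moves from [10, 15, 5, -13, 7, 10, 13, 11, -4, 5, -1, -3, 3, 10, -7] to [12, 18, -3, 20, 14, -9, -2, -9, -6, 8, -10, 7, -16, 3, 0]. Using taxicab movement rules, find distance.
164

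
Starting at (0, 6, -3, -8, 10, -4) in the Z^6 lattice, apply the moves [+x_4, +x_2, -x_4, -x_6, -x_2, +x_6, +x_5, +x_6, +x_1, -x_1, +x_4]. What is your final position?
(0, 6, -3, -7, 11, -3)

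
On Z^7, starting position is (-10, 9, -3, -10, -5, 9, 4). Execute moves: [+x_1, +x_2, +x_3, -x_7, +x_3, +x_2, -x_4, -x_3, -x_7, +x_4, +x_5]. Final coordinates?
(-9, 11, -2, -10, -4, 9, 2)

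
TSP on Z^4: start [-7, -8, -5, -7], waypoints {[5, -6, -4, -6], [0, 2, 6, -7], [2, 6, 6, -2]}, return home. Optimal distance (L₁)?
84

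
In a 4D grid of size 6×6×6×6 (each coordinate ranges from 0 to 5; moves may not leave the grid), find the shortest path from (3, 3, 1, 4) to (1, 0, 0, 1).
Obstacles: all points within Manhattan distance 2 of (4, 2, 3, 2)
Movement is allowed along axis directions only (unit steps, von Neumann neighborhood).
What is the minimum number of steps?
9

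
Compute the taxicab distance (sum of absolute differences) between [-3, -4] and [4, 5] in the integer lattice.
16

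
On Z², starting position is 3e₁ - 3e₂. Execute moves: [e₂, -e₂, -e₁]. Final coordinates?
(2, -3)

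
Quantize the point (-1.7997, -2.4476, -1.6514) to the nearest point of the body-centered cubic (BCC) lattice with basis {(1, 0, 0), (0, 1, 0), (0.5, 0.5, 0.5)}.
(-1.5, -2.5, -1.5)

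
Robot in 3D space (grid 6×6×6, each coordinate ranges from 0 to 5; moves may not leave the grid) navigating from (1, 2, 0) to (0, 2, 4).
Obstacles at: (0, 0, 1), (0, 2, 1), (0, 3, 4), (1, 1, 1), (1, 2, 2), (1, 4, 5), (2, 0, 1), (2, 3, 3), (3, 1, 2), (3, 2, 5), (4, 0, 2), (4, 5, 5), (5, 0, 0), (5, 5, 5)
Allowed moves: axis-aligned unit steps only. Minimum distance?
7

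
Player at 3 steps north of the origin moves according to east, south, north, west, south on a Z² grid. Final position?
(0, 2)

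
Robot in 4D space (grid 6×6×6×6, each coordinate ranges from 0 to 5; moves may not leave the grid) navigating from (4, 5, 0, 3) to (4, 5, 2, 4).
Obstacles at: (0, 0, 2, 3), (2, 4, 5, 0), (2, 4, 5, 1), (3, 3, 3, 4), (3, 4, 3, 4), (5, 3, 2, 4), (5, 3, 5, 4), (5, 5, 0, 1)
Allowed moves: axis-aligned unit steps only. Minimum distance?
3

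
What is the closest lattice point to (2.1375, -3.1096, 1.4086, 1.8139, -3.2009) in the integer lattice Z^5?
(2, -3, 1, 2, -3)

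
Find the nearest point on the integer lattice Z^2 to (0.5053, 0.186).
(1, 0)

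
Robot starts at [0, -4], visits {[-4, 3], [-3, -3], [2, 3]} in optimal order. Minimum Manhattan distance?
17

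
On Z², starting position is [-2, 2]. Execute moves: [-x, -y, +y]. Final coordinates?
(-3, 2)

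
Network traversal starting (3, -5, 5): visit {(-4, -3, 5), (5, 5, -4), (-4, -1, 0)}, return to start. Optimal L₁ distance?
56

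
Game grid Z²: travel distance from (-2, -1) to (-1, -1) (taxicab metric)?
1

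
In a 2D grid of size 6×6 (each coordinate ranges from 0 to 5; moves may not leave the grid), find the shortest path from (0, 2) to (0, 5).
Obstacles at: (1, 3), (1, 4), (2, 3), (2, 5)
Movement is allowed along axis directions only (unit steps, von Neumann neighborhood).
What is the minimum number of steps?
3
(one shortest path: (0, 2) → (0, 3) → (0, 4) → (0, 5))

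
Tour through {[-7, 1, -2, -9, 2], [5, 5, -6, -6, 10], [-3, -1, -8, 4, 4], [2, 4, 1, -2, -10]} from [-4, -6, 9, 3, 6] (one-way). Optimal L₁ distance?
119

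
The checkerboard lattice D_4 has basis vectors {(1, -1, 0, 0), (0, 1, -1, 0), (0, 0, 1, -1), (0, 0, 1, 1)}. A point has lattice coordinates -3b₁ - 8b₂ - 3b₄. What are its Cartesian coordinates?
(-3, -5, 5, -3)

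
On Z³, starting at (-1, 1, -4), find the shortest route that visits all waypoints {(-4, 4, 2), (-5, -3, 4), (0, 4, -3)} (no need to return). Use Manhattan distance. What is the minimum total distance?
24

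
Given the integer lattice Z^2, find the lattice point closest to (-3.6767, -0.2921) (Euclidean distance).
(-4, 0)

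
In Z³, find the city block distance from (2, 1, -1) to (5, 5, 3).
11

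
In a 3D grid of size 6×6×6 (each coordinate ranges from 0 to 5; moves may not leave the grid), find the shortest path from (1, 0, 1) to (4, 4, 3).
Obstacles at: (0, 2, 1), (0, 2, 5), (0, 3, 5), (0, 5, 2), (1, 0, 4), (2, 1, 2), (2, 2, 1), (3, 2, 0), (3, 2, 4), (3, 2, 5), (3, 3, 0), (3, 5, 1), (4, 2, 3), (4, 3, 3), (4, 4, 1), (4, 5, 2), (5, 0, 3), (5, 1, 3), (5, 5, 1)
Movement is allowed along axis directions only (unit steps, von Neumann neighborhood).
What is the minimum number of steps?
9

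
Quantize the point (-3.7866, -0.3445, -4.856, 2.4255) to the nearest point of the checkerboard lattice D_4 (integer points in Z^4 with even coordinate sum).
(-4, 0, -5, 3)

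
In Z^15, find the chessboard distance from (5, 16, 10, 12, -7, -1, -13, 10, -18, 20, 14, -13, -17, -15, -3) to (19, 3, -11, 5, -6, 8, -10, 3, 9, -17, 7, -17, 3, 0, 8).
37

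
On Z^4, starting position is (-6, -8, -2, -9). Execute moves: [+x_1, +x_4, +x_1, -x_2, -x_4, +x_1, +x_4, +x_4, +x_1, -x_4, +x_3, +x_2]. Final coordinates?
(-2, -8, -1, -8)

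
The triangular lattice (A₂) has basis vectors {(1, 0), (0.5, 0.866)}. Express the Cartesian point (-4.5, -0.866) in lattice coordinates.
-4b₁ - b₂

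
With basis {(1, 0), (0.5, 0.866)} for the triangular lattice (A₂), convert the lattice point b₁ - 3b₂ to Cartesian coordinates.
(-0.5, -2.598)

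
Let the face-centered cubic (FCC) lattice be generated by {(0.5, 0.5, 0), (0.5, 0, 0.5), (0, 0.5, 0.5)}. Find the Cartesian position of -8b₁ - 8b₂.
(-8, -4, -4)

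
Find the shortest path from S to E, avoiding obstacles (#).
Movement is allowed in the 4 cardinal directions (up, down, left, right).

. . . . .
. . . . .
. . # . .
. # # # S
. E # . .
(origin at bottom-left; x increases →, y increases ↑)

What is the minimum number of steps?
10
(one shortest path: (4, 1) → (4, 2) → (3, 2) → (3, 3) → (2, 3) → (1, 3) → (0, 3) → (0, 2) → (0, 1) → (0, 0) → (1, 0))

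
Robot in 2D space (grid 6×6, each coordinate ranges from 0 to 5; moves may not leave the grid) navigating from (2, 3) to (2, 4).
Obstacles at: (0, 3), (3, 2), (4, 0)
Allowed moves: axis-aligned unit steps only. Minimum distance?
1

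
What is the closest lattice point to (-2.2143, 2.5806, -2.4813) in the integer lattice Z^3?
(-2, 3, -2)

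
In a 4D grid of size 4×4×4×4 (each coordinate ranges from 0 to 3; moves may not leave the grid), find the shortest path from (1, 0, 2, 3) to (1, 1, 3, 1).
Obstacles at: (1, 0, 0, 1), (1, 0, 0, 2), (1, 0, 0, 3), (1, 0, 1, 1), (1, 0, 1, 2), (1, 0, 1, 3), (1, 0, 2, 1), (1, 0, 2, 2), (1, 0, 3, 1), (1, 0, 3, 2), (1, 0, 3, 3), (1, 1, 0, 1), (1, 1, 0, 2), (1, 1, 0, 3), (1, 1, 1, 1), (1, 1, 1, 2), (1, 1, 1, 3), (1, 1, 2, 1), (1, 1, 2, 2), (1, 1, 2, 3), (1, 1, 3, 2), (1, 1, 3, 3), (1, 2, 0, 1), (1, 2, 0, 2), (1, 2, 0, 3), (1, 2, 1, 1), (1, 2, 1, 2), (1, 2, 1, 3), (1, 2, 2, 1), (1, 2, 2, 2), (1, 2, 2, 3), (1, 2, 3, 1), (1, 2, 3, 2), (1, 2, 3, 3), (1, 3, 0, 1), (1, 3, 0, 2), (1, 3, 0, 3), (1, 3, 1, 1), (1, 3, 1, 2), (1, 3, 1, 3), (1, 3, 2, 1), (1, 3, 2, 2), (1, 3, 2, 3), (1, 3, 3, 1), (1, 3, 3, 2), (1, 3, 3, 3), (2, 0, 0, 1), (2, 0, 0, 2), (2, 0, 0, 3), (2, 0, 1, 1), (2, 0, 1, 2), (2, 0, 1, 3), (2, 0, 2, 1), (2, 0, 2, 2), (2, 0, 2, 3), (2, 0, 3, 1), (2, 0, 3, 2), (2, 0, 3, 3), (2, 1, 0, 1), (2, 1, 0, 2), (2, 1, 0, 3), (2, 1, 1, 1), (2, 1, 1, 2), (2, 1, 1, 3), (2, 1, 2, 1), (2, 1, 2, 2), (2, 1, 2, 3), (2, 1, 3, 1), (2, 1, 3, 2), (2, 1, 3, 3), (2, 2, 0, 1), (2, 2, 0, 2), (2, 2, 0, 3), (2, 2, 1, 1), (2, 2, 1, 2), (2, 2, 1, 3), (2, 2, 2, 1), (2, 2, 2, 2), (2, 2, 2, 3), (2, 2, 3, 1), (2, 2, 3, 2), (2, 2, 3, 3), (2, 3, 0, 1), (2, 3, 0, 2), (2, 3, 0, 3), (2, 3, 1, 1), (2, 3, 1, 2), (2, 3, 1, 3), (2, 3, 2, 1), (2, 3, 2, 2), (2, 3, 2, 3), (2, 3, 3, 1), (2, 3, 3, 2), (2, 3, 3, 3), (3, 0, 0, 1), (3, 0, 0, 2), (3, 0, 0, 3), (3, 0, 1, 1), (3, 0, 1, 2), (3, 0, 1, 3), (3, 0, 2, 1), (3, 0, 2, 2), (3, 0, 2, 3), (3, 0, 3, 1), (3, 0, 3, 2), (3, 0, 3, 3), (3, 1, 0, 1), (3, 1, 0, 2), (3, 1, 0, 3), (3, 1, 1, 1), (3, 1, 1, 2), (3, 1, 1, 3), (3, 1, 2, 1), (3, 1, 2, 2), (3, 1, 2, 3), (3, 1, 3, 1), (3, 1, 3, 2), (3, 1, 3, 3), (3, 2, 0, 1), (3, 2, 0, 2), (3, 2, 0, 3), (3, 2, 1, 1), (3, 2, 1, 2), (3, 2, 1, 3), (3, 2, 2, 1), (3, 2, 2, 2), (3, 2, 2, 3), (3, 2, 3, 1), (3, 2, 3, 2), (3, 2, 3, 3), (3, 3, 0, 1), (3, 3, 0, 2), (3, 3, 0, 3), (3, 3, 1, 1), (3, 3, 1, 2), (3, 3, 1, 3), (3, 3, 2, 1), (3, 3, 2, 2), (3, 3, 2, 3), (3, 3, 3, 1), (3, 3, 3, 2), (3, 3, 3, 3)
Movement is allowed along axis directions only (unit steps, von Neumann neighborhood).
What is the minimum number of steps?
6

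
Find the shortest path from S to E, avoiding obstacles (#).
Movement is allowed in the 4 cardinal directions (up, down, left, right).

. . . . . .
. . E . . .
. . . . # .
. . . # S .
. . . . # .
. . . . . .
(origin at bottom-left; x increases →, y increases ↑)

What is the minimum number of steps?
6
(one shortest path: (4, 2) → (5, 2) → (5, 3) → (5, 4) → (4, 4) → (3, 4) → (2, 4))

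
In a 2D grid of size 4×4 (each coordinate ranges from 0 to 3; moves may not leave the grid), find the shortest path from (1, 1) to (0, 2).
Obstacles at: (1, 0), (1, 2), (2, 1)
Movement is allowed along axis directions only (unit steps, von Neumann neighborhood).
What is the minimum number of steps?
2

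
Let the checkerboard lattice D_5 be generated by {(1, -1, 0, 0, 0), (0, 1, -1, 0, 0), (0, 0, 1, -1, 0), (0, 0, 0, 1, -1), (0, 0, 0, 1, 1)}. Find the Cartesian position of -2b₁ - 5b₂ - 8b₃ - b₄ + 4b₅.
(-2, -3, -3, 11, 5)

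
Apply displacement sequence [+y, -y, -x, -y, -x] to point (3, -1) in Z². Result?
(1, -2)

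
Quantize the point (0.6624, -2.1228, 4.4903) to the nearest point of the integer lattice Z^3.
(1, -2, 4)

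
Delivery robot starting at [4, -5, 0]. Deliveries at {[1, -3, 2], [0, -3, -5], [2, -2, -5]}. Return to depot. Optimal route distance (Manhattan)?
28
(one optimal route: (4, -5, 0) → (1, -3, 2) → (0, -3, -5) → (2, -2, -5) → (4, -5, 0))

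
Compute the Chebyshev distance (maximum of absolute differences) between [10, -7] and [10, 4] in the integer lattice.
11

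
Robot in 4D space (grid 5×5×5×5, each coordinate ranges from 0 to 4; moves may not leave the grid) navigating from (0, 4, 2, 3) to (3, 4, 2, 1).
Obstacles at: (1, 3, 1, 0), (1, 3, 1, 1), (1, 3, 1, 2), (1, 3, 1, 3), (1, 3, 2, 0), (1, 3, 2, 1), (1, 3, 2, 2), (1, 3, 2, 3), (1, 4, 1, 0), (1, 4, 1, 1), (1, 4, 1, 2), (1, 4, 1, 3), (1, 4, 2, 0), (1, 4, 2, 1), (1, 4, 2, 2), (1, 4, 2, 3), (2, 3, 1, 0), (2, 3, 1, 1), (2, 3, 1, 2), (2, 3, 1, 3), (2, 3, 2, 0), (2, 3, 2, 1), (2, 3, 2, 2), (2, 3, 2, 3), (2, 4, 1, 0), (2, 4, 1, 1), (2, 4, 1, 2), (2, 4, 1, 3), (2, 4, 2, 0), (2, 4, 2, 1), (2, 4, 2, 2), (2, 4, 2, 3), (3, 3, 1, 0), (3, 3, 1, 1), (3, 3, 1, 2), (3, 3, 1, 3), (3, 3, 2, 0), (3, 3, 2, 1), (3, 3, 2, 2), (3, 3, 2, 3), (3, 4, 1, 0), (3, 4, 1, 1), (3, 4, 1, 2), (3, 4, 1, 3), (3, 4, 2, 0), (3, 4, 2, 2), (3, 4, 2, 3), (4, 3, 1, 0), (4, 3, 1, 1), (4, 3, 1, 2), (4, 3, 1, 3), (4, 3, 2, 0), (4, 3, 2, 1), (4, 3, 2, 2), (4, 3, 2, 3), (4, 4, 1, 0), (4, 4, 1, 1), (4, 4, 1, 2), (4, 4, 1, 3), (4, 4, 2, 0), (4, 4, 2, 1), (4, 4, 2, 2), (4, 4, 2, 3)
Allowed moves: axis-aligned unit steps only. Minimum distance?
7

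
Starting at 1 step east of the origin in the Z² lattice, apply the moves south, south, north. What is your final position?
(1, -1)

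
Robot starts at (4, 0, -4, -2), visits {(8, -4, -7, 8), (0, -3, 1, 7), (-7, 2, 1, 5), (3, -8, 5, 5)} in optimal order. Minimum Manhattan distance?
73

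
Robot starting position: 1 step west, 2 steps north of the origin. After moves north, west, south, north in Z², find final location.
(-2, 3)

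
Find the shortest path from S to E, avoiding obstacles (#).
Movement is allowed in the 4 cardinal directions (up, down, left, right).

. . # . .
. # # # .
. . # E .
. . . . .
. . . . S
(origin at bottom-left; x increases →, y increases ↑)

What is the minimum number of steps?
3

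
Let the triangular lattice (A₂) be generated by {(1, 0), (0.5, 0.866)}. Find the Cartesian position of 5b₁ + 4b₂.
(7, 3.464)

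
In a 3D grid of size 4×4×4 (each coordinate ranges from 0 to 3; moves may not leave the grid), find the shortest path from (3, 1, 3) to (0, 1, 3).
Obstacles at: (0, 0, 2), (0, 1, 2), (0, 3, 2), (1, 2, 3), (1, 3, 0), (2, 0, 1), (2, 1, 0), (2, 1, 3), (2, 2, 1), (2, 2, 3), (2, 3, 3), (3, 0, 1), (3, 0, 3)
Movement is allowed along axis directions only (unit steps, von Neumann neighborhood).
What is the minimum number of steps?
5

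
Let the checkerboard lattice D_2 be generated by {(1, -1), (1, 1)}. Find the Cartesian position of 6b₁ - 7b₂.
(-1, -13)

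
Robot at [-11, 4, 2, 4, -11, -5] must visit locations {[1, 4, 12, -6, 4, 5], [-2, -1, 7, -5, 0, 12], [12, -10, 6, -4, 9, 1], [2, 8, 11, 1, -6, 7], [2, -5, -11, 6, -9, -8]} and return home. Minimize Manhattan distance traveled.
252
(one optimal route: (-11, 4, 2, 4, -11, -5) → (2, 8, 11, 1, -6, 7) → (1, 4, 12, -6, 4, 5) → (-2, -1, 7, -5, 0, 12) → (12, -10, 6, -4, 9, 1) → (2, -5, -11, 6, -9, -8) → (-11, 4, 2, 4, -11, -5))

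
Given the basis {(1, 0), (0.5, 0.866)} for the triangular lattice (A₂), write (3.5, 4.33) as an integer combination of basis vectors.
b₁ + 5b₂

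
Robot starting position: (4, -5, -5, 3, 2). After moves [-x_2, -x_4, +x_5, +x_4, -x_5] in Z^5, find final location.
(4, -6, -5, 3, 2)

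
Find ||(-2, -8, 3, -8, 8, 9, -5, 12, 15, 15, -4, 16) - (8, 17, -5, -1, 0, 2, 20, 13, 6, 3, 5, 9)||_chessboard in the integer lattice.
25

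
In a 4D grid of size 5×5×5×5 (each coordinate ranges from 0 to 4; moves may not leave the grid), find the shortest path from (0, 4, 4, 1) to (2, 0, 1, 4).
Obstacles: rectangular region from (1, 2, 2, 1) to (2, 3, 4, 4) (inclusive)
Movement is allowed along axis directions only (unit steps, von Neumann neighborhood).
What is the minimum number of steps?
12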